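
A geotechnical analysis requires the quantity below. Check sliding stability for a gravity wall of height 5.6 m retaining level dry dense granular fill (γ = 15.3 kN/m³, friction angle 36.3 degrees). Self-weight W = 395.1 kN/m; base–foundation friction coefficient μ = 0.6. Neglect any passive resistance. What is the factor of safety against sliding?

3.86

K_a = tan²(45° − 36.3°/2) = 0.2563.
P_a = ½K_aγH² = 0.5×0.2563×15.3×5.6² = 61.48 kN/m, acting at H/3 = 1.867 m above the base.
FS_sliding = μW / P_a = 0.6×395.1 / 61.48 = 3.856.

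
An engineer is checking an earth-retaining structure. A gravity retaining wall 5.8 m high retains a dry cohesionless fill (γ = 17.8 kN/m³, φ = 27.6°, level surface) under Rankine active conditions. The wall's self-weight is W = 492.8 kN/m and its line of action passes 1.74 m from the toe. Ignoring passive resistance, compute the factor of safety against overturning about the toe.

4.04

K_a = tan²(45° − 27.6°/2) = 0.3668.
P_a = ½K_aγH² = 0.5×0.3668×17.8×5.8² = 109.8 kN/m, acting at H/3 = 1.933 m above the base.
Overturning moment M_o = P_a × H/3 = 109.8 × 1.933 = 212.3.
Resisting moment M_r = W × 1.74 = 492.8 × 1.74 = 857.5.
FS_overturning = M_r/M_o = 857.5/212.3 = 4.039.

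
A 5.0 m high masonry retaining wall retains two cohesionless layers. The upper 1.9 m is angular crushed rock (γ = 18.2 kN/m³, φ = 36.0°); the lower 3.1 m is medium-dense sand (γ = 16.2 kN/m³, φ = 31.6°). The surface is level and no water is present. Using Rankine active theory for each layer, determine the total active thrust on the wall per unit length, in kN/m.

K_a1 = tan²(45°−36.0°/2) = 0.2596; K_a2 = tan²(45°−31.6°/2) = 0.3123.
Layer 1: σ at base = K_a1 γ₁ h₁ = 8.978 kPa; P₁ = ½×8.978×1.9 = 8.529.
Layer 2: σ_v at top = γ₁h₁ = 34.58; σ_h top = K_a2×34.58 = 10.80; σ_h base = K_a2×(34.58+16.2×3.1) = 26.49.
P₂ = ½(10.80+26.49)×3.1 = 57.80. Total P_a = 8.529+57.80 = 66.33 kN/m.

66.3 kN/m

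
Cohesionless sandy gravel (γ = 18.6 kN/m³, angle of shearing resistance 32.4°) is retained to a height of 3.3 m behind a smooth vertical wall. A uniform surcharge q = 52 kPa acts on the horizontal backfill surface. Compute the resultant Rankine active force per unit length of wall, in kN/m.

K_a = tan²(45° − φ/2) = 0.3022.
Soil triangle: ½ K_a γ H² = 0.5×0.3022×18.6×3.3² = 30.61 kN/m.
Surcharge rectangle: K_a q H = 0.3022×52×3.3 = 51.86 kN/m.
Total = 30.61 + 51.86 = 82.47 kN/m.

82.5 kN/m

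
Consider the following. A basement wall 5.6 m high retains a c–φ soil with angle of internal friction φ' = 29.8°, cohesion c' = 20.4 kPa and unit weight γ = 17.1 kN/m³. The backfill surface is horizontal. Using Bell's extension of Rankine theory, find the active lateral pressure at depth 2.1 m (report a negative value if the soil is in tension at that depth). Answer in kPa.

K_a = (1 − sin φ)/(1 + sin φ) = 0.3360.
σ_a = K_a γ z − 2c√K_a = 0.3360×17.1×2.1 − 2×20.4×0.5797 = -11.58 kPa.

-11.6 kPa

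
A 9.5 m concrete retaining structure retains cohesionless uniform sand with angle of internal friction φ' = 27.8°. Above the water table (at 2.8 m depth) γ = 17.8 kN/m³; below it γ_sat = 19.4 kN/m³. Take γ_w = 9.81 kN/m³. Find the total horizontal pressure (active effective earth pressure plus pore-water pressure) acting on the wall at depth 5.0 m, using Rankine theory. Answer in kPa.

K_a = (1 − sin φ)/(1 + sin φ) = 0.3639.
γ' = 19.4 − 9.81 = 9.590 kN/m³.
Effective vertical stress at 5.0 m: σ'_v = 17.8×2.8 + 9.590×2.20 = 70.94 kPa.
σ'_h = K_a σ'_v = 0.3639 × 70.94 = 25.81 kPa; u = γ_w × 2.20 = 21.58 kPa.
Total σ_h = 25.81 + 21.58 = 47.40 kPa.

47.4 kPa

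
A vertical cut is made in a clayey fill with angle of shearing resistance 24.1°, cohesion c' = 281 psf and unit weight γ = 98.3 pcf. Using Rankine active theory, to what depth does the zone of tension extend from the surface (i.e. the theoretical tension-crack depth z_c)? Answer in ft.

K_a = tan²(45° − 24.1°/2) = 0.4201; √K_a = 0.6482.
The active pressure is zero where K_a γ z = 2c√K_a, so z_c = 2c/(γ√K_a) = 2×281/(98.3×0.6482) = 8.821 ft.

8.82 ft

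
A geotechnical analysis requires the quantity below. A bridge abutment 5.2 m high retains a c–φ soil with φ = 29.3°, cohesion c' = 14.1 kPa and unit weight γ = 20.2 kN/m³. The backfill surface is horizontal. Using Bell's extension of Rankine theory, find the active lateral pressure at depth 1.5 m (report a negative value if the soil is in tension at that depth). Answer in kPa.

K_a = (1 − sin φ)/(1 + sin φ) = 0.3428.
σ_a = K_a γ z − 2c√K_a = 0.3428×20.2×1.5 − 2×14.1×0.5855 = -6.124 kPa.

-6.12 kPa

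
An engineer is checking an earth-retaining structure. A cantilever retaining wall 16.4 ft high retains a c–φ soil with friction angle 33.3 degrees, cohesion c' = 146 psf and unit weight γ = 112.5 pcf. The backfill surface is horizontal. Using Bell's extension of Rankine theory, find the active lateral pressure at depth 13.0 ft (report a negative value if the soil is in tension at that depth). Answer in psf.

K_a = (1 − sin φ)/(1 + sin φ) = 0.2911.
σ_a = K_a γ z − 2c√K_a = 0.2911×112.5×13.0 − 2×146×0.5396 = 268.2 psf.

268 psf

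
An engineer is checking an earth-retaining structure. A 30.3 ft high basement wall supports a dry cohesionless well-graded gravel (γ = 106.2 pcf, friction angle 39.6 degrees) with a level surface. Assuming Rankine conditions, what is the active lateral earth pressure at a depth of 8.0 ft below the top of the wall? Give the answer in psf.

188 psf

K_a = (1 − sin φ)/(1 + sin φ) = 0.2214.
σ_h = K_a γ z = 0.2214 × 106.2 × 8.0 = 188.1 psf.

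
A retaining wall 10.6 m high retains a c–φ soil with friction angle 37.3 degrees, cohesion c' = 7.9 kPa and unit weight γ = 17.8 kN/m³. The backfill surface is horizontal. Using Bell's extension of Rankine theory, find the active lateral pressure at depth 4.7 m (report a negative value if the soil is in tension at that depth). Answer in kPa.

12.7 kPa

K_a = (1 − sin φ)/(1 + sin φ) = 0.2453.
σ_a = K_a γ z − 2c√K_a = 0.2453×17.8×4.7 − 2×7.9×0.4953 = 12.70 kPa.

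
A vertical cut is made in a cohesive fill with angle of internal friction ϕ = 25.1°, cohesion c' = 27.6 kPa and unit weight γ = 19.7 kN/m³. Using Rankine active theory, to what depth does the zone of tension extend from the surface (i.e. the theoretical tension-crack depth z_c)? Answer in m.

4.41 m

K_a = tan²(45° − 25.1°/2) = 0.4043; √K_a = 0.6358.
The active pressure is zero where K_a γ z = 2c√K_a, so z_c = 2c/(γ√K_a) = 2×27.6/(19.7×0.6358) = 4.407 m.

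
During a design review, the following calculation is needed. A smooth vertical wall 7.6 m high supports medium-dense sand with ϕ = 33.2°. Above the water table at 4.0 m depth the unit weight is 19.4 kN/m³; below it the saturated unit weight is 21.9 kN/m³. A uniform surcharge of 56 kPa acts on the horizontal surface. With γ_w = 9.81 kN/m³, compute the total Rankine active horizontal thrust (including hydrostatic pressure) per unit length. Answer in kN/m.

338 kN/m

K_a = tan²(45° − φ/2) = 0.2924.
γ' = 21.9 − 9.81 = 12.09 kN/m³. h₂ = H − d_w = 3.6 m.
σ'_h: at surface K_a·q = 16.37; at WT K_a(q+γd_w) = 39.06; at base K_a(q+γd_w+γ'h₂) = 51.78 kPa.
P₁ = ½(16.37+39.06)×4.0 = 110.9; P₂ = ½(39.06+51.78)×3.6 = 163.5; P_w = ½γ_w h₂² = 63.57.
Total = 110.9+163.5+63.57 = 337.9 kN/m.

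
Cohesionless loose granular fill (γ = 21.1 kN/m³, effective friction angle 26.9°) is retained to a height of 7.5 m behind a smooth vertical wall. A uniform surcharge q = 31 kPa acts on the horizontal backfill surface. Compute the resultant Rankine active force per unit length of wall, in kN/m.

K_a = tan²(45° − φ/2) = 0.3770.
Soil triangle: ½ K_a γ H² = 0.5×0.3770×21.1×7.5² = 223.7 kN/m.
Surcharge rectangle: K_a q H = 0.3770×31×7.5 = 87.65 kN/m.
Total = 223.7 + 87.65 = 311.4 kN/m.

311 kN/m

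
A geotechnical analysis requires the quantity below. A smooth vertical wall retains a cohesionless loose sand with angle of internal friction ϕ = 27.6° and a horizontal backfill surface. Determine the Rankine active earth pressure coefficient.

0.367

K_a = tan²(45° − φ/2) = tan²(31.20°) = 0.3668.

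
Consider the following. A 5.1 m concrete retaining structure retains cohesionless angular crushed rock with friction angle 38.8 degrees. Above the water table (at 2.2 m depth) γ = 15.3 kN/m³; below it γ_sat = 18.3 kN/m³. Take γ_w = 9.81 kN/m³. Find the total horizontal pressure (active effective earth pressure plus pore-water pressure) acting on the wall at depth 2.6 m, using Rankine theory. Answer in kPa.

12.4 kPa

K_a = (1 − sin φ)/(1 + sin φ) = 0.2296.
γ' = 18.3 − 9.81 = 8.490 kN/m³.
Effective vertical stress at 2.6 m: σ'_v = 15.3×2.2 + 8.490×0.400 = 37.06 kPa.
σ'_h = K_a σ'_v = 0.2296 × 37.06 = 8.506 kPa; u = γ_w × 0.400 = 3.924 kPa.
Total σ_h = 8.506 + 3.924 = 12.43 kPa.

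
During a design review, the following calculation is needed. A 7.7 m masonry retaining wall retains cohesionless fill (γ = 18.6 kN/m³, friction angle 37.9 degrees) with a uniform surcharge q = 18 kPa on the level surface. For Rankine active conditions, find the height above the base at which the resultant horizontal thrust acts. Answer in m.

2.82 m

K_a = 0.2389.
Triangular part P₁ = ½K_aγH² = 131.7 at H/3 = 2.567 m; rectangular part P₂ = K_a q H = 33.12 at H/2 = 3.850 m.
ȳ = (P₁·2.567 + P₂·3.850)/(P₁+P₂) = 2.824 m.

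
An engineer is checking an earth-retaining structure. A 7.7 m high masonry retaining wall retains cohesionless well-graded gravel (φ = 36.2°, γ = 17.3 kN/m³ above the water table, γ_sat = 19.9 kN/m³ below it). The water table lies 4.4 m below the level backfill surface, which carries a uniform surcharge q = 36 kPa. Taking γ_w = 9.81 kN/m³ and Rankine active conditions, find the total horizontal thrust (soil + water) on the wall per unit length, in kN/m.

247 kN/m

K_a = tan²(45° − φ/2) = 0.2574.
γ' = 19.9 − 9.81 = 10.09 kN/m³. h₂ = H − d_w = 3.3 m.
σ'_h: at surface K_a·q = 9.266; at WT K_a(q+γd_w) = 28.86; at base K_a(q+γd_w+γ'h₂) = 37.43 kPa.
P₁ = ½(9.266+28.86)×4.4 = 83.87; P₂ = ½(28.86+37.43)×3.3 = 109.4; P_w = ½γ_w h₂² = 53.42.
Total = 83.87+109.4+53.42 = 246.7 kN/m.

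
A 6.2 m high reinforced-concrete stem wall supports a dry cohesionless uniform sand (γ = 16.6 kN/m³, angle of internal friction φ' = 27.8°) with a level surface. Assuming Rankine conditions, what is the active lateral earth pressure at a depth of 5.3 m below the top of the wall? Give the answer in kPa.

32.0 kPa

K_a = (1 − sin φ)/(1 + sin φ) = 0.3639.
σ_h = K_a γ z = 0.3639 × 16.6 × 5.3 = 32.02 kPa.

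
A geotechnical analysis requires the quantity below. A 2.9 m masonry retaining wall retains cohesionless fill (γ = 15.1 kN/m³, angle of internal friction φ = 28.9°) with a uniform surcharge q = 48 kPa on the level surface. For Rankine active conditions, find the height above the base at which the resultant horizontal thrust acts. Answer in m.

1.30 m

K_a = 0.3484.
Triangular part P₁ = ½K_aγH² = 22.12 at H/3 = 0.9667 m; rectangular part P₂ = K_a q H = 48.49 at H/2 = 1.450 m.
ȳ = (P₁·0.9667 + P₂·1.450)/(P₁+P₂) = 1.299 m.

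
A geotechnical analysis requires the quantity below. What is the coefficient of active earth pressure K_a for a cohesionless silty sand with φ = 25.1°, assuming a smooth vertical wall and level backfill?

0.404

K_a = (1 − sin φ)/(1 + sin φ) = (1 − sin 25.1°)/(1 + sin 25.1°) = 0.4043.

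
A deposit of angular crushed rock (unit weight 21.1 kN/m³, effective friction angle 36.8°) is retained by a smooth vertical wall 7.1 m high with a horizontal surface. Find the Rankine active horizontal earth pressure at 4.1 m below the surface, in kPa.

K_a = (1 − sin φ)/(1 + sin φ) = 0.2508.
σ_h = K_a γ z = 0.2508 × 21.1 × 4.1 = 21.69 kPa.

21.7 kPa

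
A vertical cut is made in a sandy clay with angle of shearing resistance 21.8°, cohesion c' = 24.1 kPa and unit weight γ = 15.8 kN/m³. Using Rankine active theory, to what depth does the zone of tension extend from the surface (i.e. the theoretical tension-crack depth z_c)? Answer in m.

4.51 m

K_a = tan²(45° − 21.8°/2) = 0.4584; √K_a = 0.6771.
The active pressure is zero where K_a γ z = 2c√K_a, so z_c = 2c/(γ√K_a) = 2×24.1/(15.8×0.6771) = 4.506 m.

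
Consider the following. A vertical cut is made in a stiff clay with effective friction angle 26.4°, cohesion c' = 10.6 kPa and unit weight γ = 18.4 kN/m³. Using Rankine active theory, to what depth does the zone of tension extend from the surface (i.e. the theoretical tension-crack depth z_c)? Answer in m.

K_a = tan²(45° − 26.4°/2) = 0.3844; √K_a = 0.6200.
The active pressure is zero where K_a γ z = 2c√K_a, so z_c = 2c/(γ√K_a) = 2×10.6/(18.4×0.6200) = 1.858 m.

1.86 m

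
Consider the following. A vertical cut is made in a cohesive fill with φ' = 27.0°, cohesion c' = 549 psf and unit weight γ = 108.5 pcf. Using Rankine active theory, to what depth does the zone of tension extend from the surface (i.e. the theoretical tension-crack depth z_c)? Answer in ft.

16.5 ft

K_a = tan²(45° − 27.0°/2) = 0.3755; √K_a = 0.6128.
The active pressure is zero where K_a γ z = 2c√K_a, so z_c = 2c/(γ√K_a) = 2×549/(108.5×0.6128) = 16.51 ft.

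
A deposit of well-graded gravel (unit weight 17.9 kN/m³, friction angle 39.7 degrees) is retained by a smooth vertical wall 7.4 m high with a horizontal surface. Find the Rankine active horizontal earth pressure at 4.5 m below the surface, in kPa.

17.8 kPa

K_a = (1 − sin φ)/(1 + sin φ) = 0.2204.
σ_h = K_a γ z = 0.2204 × 17.9 × 4.5 = 17.76 kPa.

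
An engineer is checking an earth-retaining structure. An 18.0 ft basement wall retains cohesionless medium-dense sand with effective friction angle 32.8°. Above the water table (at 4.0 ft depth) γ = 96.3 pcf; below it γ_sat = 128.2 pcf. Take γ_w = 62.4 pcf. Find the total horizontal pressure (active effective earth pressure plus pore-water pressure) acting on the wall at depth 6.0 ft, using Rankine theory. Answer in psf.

278 psf

K_a = (1 − sin φ)/(1 + sin φ) = 0.2973.
γ' = 128.2 − 62.4 = 65.80 pcf.
Effective vertical stress at 6.0 ft: σ'_v = 96.3×4.0 + 65.80×2.00 = 516.8 psf.
σ'_h = K_a σ'_v = 0.2973 × 516.8 = 153.6 psf; u = γ_w × 2.00 = 124.8 psf.
Total σ_h = 153.6 + 124.8 = 278.4 psf.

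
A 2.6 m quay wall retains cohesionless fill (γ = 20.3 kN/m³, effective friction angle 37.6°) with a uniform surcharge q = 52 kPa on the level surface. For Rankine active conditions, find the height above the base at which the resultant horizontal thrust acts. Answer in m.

K_a = 0.2421.
Triangular part P₁ = ½K_aγH² = 16.61 at H/3 = 0.8667 m; rectangular part P₂ = K_a q H = 32.74 at H/2 = 1.300 m.
ȳ = (P₁·0.8667 + P₂·1.300)/(P₁+P₂) = 1.154 m.

1.15 m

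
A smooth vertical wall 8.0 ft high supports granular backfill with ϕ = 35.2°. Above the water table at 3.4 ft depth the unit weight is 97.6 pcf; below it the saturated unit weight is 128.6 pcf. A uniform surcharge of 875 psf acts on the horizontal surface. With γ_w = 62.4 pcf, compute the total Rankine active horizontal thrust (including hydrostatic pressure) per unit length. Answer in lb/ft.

3290 lb/ft

K_a = tan²(45° − φ/2) = 0.2687.
γ' = 128.6 − 62.4 = 66.20 pcf. h₂ = H − d_w = 4.6 ft.
σ'_h: at surface K_a·q = 235.1; at WT K_a(q+γd_w) = 324.3; at base K_a(q+γd_w+γ'h₂) = 406.1 psf.
P₁ = ½(235.1+324.3)×3.4 = 950.9; P₂ = ½(324.3+406.1)×4.6 = 1680; P_w = ½γ_w h₂² = 660.2.
Total = 950.9+1680+660.2 = 3291 lb/ft.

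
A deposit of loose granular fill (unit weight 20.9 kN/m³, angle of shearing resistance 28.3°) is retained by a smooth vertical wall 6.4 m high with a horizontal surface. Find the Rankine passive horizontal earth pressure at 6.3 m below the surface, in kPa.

K_p = (1 + sin φ)/(1 − sin φ) = 2.803.
σ_h = K_p γ z = 2.803 × 20.9 × 6.3 = 369.1 kPa.

369 kPa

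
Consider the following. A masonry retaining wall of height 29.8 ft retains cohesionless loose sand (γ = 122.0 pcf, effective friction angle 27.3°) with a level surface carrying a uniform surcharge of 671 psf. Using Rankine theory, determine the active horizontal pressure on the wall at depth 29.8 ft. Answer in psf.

1600 psf

K_a = (1 − sin φ)/(1 + sin φ) = 0.3711.
σ_v = γz + q = 122.0 × 29.8 + 671 = 4307 psf.
σ_h = K_a σ_v = 0.3711 × 4307 = 1598 psf.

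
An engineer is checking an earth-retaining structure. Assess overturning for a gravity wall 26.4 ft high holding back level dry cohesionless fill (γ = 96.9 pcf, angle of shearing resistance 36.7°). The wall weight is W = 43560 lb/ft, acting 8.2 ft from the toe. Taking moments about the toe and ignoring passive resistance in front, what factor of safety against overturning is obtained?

K_a = tan²(45° − 36.7°/2) = 0.2519.
P_a = ½K_aγH² = 0.5×0.2519×96.9×26.4² = 8505 lb/ft, acting at H/3 = 8.800 ft above the base.
Overturning moment M_o = P_a × H/3 = 8505 × 8.800 = 74840.
Resisting moment M_r = W × 8.2 = 43560 × 8.2 = 357200.
FS_overturning = M_r/M_o = 357200/74840 = 4.773.

4.77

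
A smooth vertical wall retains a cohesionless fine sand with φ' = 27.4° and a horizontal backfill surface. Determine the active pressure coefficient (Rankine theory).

K_a = (1 − sin φ)/(1 + sin φ) = (1 − sin 27.4°)/(1 + sin 27.4°) = 0.3697.

0.370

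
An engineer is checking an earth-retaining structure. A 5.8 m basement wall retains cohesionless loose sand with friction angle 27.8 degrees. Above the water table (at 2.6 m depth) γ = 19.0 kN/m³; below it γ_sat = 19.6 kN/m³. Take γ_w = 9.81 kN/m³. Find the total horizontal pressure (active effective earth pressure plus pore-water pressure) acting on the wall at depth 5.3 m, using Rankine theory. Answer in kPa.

K_a = (1 − sin φ)/(1 + sin φ) = 0.3639.
γ' = 19.6 − 9.81 = 9.790 kN/m³.
Effective vertical stress at 5.3 m: σ'_v = 19.0×2.6 + 9.790×2.70 = 75.83 kPa.
σ'_h = K_a σ'_v = 0.3639 × 75.83 = 27.60 kPa; u = γ_w × 2.70 = 26.49 kPa.
Total σ_h = 27.60 + 26.49 = 54.08 kPa.

54.1 kPa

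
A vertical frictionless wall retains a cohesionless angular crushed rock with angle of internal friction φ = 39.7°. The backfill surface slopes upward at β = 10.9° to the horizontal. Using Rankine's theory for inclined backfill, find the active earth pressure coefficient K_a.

K_a = cos β · (cos β − √(cos²β − cos²φ)) / (cos β + √(cos²β − cos²φ)).
cos β = 0.9820, cos φ = 0.7694, √(cos²β − cos²φ) = 0.6101.
K_a = 0.9820 × (0.9820 − 0.6101)/(0.9820 + 0.6101) = 0.2293.

0.229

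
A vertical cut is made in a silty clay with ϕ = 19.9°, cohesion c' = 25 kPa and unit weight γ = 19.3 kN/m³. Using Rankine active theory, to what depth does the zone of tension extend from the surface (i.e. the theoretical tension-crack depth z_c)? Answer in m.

K_a = tan²(45° − 19.9°/2) = 0.4921; √K_a = 0.7015.
The active pressure is zero where K_a γ z = 2c√K_a, so z_c = 2c/(γ√K_a) = 2×25/(19.3×0.7015) = 3.693 m.

3.69 m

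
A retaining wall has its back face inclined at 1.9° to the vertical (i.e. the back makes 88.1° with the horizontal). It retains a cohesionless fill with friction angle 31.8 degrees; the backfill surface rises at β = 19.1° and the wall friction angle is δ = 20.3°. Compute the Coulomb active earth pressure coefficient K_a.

0.390

K_a = sin²(α+φ) / [sin²α · sin(α−δ) · (1 + √{sin(φ+δ)sin(φ−β) / (sin(α−δ)sin(α+β))})²].
With α = 88.1°, φ = 31.8°, δ = 20.3°, β = 19.1°: K_a = 0.3903.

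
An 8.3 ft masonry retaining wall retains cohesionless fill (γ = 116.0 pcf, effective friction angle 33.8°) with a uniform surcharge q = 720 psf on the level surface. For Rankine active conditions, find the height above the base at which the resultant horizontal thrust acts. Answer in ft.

3.60 ft

K_a = 0.2851.
Triangular part P₁ = ½K_aγH² = 1139 at H/3 = 2.767 ft; rectangular part P₂ = K_a q H = 1704 at H/2 = 4.150 ft.
ȳ = (P₁·2.767 + P₂·4.150)/(P₁+P₂) = 3.596 ft.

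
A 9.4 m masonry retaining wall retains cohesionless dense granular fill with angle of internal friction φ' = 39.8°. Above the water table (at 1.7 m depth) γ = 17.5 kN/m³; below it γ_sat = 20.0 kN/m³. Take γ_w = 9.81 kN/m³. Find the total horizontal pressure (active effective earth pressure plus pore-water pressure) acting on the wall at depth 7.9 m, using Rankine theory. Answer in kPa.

81.2 kPa

K_a = (1 − sin φ)/(1 + sin φ) = 0.2194.
γ' = 20.0 − 9.81 = 10.19 kN/m³.
Effective vertical stress at 7.9 m: σ'_v = 17.5×1.7 + 10.19×6.20 = 92.93 kPa.
σ'_h = K_a σ'_v = 0.2194 × 92.93 = 20.39 kPa; u = γ_w × 6.20 = 60.82 kPa.
Total σ_h = 20.39 + 60.82 = 81.21 kPa.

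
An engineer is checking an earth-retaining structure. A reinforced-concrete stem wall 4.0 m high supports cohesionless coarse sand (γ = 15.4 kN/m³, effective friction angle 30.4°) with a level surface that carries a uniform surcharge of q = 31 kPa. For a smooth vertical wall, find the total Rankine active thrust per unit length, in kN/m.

K_a = tan²(45° − φ/2) = 0.3280.
Soil triangle: ½ K_a γ H² = 0.5×0.3280×15.4×4.0² = 40.41 kN/m.
Surcharge rectangle: K_a q H = 0.3280×31×4.0 = 40.67 kN/m.
Total = 40.41 + 40.67 = 81.08 kN/m.

81.1 kN/m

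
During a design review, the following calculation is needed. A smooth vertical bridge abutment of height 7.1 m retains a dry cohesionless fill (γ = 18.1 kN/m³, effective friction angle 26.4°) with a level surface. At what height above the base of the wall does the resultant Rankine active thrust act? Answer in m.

K_a = 0.3844.
The pressure distribution is triangular, so the resultant acts at H/3 above the base = 7.1/3 = 2.367 m.

2.37 m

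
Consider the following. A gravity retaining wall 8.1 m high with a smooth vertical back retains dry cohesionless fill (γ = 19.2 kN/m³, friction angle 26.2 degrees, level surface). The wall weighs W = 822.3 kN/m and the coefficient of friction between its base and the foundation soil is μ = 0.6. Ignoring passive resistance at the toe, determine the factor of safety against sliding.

2.02

K_a = tan²(45° − 26.2°/2) = 0.3874.
P_a = ½K_aγH² = 0.5×0.3874×19.2×8.1² = 244.0 kN/m, acting at H/3 = 2.700 m above the base.
FS_sliding = μW / P_a = 0.6×822.3 / 244.0 = 2.022.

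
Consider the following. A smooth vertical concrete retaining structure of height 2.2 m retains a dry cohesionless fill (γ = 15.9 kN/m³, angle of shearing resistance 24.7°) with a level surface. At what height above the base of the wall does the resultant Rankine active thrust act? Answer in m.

0.733 m

K_a = 0.4106.
The pressure distribution is triangular, so the resultant acts at H/3 above the base = 2.2/3 = 0.7333 m.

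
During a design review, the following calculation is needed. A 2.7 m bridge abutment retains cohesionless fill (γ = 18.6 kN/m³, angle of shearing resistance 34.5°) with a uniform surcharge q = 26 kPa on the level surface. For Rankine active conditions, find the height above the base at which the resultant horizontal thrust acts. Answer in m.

1.13 m

K_a = 0.2768.
Triangular part P₁ = ½K_aγH² = 18.77 at H/3 = 0.9000 m; rectangular part P₂ = K_a q H = 19.43 at H/2 = 1.350 m.
ȳ = (P₁·0.9000 + P₂·1.350)/(P₁+P₂) = 1.129 m.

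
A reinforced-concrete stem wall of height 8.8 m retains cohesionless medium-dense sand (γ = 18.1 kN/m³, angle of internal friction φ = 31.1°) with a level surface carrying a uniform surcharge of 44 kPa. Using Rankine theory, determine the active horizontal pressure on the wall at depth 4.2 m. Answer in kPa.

38.3 kPa

K_a = (1 − sin φ)/(1 + sin φ) = 0.3188.
σ_v = γz + q = 18.1 × 4.2 + 44 = 120.0 kPa.
σ_h = K_a σ_v = 0.3188 × 120.0 = 38.26 kPa.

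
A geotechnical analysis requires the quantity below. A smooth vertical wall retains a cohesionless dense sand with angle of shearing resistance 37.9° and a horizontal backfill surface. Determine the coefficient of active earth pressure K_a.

0.239

K_a = tan²(45° − φ/2) = tan²(26.05°) = 0.2389.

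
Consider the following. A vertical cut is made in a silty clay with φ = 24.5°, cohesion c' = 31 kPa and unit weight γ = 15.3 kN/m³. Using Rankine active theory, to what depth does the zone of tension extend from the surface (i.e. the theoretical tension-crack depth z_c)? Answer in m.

6.30 m

K_a = tan²(45° − 24.5°/2) = 0.4137; √K_a = 0.6432.
The active pressure is zero where K_a γ z = 2c√K_a, so z_c = 2c/(γ√K_a) = 2×31/(15.3×0.6432) = 6.300 m.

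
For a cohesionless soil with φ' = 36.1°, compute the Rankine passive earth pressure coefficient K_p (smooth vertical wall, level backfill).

K_p = (1 + sin φ)/(1 − sin φ) = tan²(45° + 36.1°/2) = 3.869.

3.87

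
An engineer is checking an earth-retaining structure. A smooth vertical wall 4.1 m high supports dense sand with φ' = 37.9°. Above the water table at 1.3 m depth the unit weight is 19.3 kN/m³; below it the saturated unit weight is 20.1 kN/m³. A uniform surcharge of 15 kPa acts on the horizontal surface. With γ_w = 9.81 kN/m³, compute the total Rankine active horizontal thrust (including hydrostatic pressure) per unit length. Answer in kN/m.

K_a = tan²(45° − φ/2) = 0.2389.
γ' = 20.1 − 9.81 = 10.29 kN/m³. h₂ = H − d_w = 2.8 m.
σ'_h: at surface K_a·q = 3.584; at WT K_a(q+γd_w) = 9.579; at base K_a(q+γd_w+γ'h₂) = 16.46 kPa.
P₁ = ½(3.584+9.579)×1.3 = 8.556; P₂ = ½(9.579+16.46)×2.8 = 36.46; P_w = ½γ_w h₂² = 38.46.
Total = 8.556+36.46+38.46 = 83.47 kN/m.

83.5 kN/m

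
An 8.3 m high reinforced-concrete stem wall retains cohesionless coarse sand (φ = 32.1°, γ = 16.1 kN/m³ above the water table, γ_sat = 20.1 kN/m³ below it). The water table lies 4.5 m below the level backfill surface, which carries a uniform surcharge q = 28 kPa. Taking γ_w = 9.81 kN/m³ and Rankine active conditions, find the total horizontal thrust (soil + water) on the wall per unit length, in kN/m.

299 kN/m

K_a = tan²(45° − φ/2) = 0.3060.
γ' = 20.1 − 9.81 = 10.29 kN/m³. h₂ = H − d_w = 3.8 m.
σ'_h: at surface K_a·q = 8.568; at WT K_a(q+γd_w) = 30.74; at base K_a(q+γd_w+γ'h₂) = 42.70 kPa.
P₁ = ½(8.568+30.74)×4.5 = 88.44; P₂ = ½(30.74+42.70)×3.8 = 139.5; P_w = ½γ_w h₂² = 70.83.
Total = 88.44+139.5+70.83 = 298.8 kN/m.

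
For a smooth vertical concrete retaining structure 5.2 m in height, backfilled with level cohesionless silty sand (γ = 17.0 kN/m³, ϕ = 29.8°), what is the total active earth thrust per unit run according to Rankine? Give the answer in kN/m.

77.2 kN/m

K_a = tan²(45° − φ/2) = 0.3360.
P_a = ½ K_a γ H² = 0.5 × 0.3360 × 17.0 × 5.2² = 77.23 kN/m.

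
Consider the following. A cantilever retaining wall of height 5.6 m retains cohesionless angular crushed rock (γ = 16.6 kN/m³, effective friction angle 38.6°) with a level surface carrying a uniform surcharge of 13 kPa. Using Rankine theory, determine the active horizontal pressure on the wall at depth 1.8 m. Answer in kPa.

K_a = (1 − sin φ)/(1 + sin φ) = 0.2316.
σ_v = γz + q = 16.6 × 1.8 + 13 = 42.88 kPa.
σ_h = K_a σ_v = 0.2316 × 42.88 = 9.932 kPa.

9.93 kPa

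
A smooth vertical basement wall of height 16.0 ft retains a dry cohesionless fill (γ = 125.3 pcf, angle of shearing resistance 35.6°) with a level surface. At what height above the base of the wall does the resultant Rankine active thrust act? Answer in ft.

K_a = 0.2641.
The pressure distribution is triangular, so the resultant acts at H/3 above the base = 16.0/3 = 5.333 ft.

5.33 ft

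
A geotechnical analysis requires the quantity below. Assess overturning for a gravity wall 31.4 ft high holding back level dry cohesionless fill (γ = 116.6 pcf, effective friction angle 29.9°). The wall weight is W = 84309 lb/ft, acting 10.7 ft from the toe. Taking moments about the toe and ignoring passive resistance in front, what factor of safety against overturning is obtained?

K_a = tan²(45° − 29.9°/2) = 0.3347.
P_a = ½K_aγH² = 0.5×0.3347×116.6×31.4² = 19240 lb/ft, acting at H/3 = 10.47 ft above the base.
Overturning moment M_o = P_a × H/3 = 19240 × 10.47 = 201400.
Resisting moment M_r = W × 10.7 = 84309 × 10.7 = 902100.
FS_overturning = M_r/M_o = 902100/201400 = 4.480.

4.48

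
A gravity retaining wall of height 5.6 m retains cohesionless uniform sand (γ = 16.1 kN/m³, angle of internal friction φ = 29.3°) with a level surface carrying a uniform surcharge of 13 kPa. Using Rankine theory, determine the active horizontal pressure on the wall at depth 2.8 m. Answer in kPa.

K_a = (1 − sin φ)/(1 + sin φ) = 0.3428.
σ_v = γz + q = 16.1 × 2.8 + 13 = 58.08 kPa.
σ_h = K_a σ_v = 0.3428 × 58.08 = 19.91 kPa.

19.9 kPa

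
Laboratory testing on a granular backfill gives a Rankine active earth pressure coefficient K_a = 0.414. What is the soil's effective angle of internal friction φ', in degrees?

24.5°

K_a = tan²(45° − φ/2) ⇒ 45° − φ/2 = arctan(√0.414) = 32.76°.
φ = 2(45° − 32.76°) = 24.48°.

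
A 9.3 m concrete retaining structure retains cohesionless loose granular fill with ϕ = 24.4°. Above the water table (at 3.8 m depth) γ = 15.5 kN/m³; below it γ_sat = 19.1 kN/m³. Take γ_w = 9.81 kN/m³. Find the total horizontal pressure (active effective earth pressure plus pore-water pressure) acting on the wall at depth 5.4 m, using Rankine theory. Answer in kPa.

K_a = (1 − sin φ)/(1 + sin φ) = 0.4153.
γ' = 19.1 − 9.81 = 9.290 kN/m³.
Effective vertical stress at 5.4 m: σ'_v = 15.5×3.8 + 9.290×1.60 = 73.76 kPa.
σ'_h = K_a σ'_v = 0.4153 × 73.76 = 30.64 kPa; u = γ_w × 1.60 = 15.70 kPa.
Total σ_h = 30.64 + 15.70 = 46.33 kPa.

46.3 kPa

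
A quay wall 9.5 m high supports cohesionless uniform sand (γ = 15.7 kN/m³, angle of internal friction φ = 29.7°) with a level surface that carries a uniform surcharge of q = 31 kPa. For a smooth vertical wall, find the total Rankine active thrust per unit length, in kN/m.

338 kN/m

K_a = tan²(45° − φ/2) = 0.3374.
Soil triangle: ½ K_a γ H² = 0.5×0.3374×15.7×9.5² = 239.0 kN/m.
Surcharge rectangle: K_a q H = 0.3374×31×9.5 = 99.36 kN/m.
Total = 239.0 + 99.36 = 338.4 kN/m.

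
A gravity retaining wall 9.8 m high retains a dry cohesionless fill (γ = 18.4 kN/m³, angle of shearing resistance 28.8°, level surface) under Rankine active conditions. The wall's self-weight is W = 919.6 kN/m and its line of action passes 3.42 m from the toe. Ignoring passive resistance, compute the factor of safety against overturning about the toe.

3.12

K_a = tan²(45° − 28.8°/2) = 0.3498.
P_a = ½K_aγH² = 0.5×0.3498×18.4×9.8² = 309.0 kN/m, acting at H/3 = 3.267 m above the base.
Overturning moment M_o = P_a × H/3 = 309.0 × 3.267 = 1009.
Resisting moment M_r = W × 3.42 = 919.6 × 3.42 = 3145.
FS_overturning = M_r/M_o = 3145/1009 = 3.115.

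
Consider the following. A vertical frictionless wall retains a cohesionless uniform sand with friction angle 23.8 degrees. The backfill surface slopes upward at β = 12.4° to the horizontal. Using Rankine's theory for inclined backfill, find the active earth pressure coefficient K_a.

0.470

K_a = cos β · (cos β − √(cos²β − cos²φ)) / (cos β + √(cos²β − cos²φ)).
cos β = 0.9767, cos φ = 0.9150, √(cos²β − cos²φ) = 0.3417.
K_a = 0.9767 × (0.9767 − 0.3417)/(0.9767 + 0.3417) = 0.4704.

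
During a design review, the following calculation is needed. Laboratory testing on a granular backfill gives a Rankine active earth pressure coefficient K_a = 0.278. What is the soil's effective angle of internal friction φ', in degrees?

K_a = tan²(45° − φ/2) ⇒ 45° − φ/2 = arctan(√0.278) = 27.80°.
φ = 2(45° − 27.80°) = 34.40°.

34.4°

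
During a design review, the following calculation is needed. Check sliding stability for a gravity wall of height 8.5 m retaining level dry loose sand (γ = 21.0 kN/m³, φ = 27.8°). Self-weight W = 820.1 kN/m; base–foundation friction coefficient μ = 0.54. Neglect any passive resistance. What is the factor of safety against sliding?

K_a = tan²(45° − 27.8°/2) = 0.3639.
P_a = ½K_aγH² = 0.5×0.3639×21.0×8.5² = 276.1 kN/m, acting at H/3 = 2.833 m above the base.
FS_sliding = μW / P_a = 0.54×820.1 / 276.1 = 1.604.

1.60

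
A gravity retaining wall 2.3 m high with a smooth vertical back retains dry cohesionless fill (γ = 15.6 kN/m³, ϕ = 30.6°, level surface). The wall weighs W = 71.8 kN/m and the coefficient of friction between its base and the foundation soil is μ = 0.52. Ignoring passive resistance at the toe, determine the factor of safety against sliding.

2.78

K_a = tan²(45° − 30.6°/2) = 0.3253.
P_a = ½K_aγH² = 0.5×0.3253×15.6×2.3² = 13.42 kN/m, acting at H/3 = 0.7667 m above the base.
FS_sliding = μW / P_a = 0.52×71.8 / 13.42 = 2.781.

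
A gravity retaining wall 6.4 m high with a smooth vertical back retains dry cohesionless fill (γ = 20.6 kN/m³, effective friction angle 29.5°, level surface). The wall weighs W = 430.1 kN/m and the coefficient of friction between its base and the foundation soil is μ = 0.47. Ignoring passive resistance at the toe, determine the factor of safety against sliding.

K_a = tan²(45° − 29.5°/2) = 0.3401.
P_a = ½K_aγH² = 0.5×0.3401×20.6×6.4² = 143.5 kN/m, acting at H/3 = 2.133 m above the base.
FS_sliding = μW / P_a = 0.47×430.1 / 143.5 = 1.409.

1.41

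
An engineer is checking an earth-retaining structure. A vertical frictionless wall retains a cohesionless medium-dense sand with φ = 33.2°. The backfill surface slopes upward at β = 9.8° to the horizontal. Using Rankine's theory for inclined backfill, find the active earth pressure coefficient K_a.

K_a = cos β · (cos β − √(cos²β − cos²φ)) / (cos β + √(cos²β − cos²φ)).
cos β = 0.9854, cos φ = 0.8368, √(cos²β − cos²φ) = 0.5204.
K_a = 0.9854 × (0.9854 − 0.5204)/(0.9854 + 0.5204) = 0.3043.

0.304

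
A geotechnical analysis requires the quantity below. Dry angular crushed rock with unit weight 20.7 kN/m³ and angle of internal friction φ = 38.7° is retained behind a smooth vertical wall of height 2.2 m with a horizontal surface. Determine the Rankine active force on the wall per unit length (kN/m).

11.6 kN/m

K_a = tan²(45° − φ/2) = 0.2306.
P_a = ½ K_a γ H² = 0.5 × 0.2306 × 20.7 × 2.2² = 11.55 kN/m.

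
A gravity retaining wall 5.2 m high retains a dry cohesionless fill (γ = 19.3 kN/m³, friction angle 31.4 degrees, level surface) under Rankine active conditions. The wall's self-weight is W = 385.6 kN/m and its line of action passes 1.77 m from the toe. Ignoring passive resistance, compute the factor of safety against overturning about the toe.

4.79

K_a = tan²(45° − 31.4°/2) = 0.3149.
P_a = ½K_aγH² = 0.5×0.3149×19.3×5.2² = 82.17 kN/m, acting at H/3 = 1.733 m above the base.
Overturning moment M_o = P_a × H/3 = 82.17 × 1.733 = 142.4.
Resisting moment M_r = W × 1.77 = 385.6 × 1.77 = 682.5.
FS_overturning = M_r/M_o = 682.5/142.4 = 4.792.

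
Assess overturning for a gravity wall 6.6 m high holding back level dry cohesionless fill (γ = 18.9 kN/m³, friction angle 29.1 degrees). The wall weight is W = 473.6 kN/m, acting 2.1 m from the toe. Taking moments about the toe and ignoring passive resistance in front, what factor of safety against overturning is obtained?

K_a = tan²(45° − 29.1°/2) = 0.3456.
P_a = ½K_aγH² = 0.5×0.3456×18.9×6.6² = 142.3 kN/m, acting at H/3 = 2.200 m above the base.
Overturning moment M_o = P_a × H/3 = 142.3 × 2.200 = 313.0.
Resisting moment M_r = W × 2.1 = 473.6 × 2.1 = 994.6.
FS_overturning = M_r/M_o = 994.6/313.0 = 3.178.

3.18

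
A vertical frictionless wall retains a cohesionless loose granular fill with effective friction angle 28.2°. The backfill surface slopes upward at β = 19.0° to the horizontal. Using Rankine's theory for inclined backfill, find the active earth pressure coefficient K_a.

0.443

K_a = cos β · (cos β − √(cos²β − cos²φ)) / (cos β + √(cos²β − cos²φ)).
cos β = 0.9455, cos φ = 0.8813, √(cos²β − cos²φ) = 0.3425.
K_a = 0.9455 × (0.9455 − 0.3425)/(0.9455 + 0.3425) = 0.4427.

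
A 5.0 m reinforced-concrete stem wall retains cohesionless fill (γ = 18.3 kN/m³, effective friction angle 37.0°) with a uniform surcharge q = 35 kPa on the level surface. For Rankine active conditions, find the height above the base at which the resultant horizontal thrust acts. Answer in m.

2.03 m

K_a = 0.2486.
Triangular part P₁ = ½K_aγH² = 56.86 at H/3 = 1.667 m; rectangular part P₂ = K_a q H = 43.50 at H/2 = 2.500 m.
ȳ = (P₁·1.667 + P₂·2.500)/(P₁+P₂) = 2.028 m.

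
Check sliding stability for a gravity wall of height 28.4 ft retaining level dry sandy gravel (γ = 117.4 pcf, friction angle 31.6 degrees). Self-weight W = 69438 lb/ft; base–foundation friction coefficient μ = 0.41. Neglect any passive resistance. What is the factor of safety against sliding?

1.93

K_a = tan²(45° − 31.6°/2) = 0.3123.
P_a = ½K_aγH² = 0.5×0.3123×117.4×28.4² = 14790 lb/ft, acting at H/3 = 9.467 ft above the base.
FS_sliding = μW / P_a = 0.41×69438 / 14790 = 1.925.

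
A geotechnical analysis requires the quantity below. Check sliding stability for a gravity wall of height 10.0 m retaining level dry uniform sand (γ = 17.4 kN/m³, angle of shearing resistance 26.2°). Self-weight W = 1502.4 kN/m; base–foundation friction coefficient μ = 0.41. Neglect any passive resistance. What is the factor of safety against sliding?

K_a = tan²(45° − 26.2°/2) = 0.3874.
P_a = ½K_aγH² = 0.5×0.3874×17.4×10.0² = 337.1 kN/m, acting at H/3 = 3.333 m above the base.
FS_sliding = μW / P_a = 0.41×1502.4 / 337.1 = 1.827.

1.83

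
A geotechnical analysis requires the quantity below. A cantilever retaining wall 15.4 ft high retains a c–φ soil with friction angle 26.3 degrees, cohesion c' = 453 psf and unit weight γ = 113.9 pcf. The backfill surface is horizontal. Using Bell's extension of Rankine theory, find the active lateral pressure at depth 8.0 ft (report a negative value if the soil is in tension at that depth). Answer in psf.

K_a = (1 − sin φ)/(1 + sin φ) = 0.3859.
σ_a = K_a γ z − 2c√K_a = 0.3859×113.9×8.0 − 2×453×0.6212 = -211.2 psf.

-211 psf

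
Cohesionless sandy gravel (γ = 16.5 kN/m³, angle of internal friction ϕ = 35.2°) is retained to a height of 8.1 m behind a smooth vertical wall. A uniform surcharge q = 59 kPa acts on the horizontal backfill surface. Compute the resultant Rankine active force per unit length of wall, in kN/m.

K_a = tan²(45° − φ/2) = 0.2687.
Soil triangle: ½ K_a γ H² = 0.5×0.2687×16.5×8.1² = 145.4 kN/m.
Surcharge rectangle: K_a q H = 0.2687×59×8.1 = 128.4 kN/m.
Total = 145.4 + 128.4 = 273.8 kN/m.

274 kN/m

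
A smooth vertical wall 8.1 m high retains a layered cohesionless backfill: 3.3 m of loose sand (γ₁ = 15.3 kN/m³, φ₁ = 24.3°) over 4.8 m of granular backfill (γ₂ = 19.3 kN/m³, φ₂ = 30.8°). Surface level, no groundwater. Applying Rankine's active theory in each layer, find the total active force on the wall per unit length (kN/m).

K_a1 = tan²(45°−24.3°/2) = 0.4169; K_a2 = tan²(45°−30.8°/2) = 0.3227.
Layer 1: σ at base = K_a1 γ₁ h₁ = 21.05 kPa; P₁ = ½×21.05×3.3 = 34.73.
Layer 2: σ_v at top = γ₁h₁ = 50.49; σ_h top = K_a2×50.49 = 16.29; σ_h base = K_a2×(50.49+19.3×4.8) = 46.19.
P₂ = ½(16.29+46.19)×4.8 = 150.0. Total P_a = 34.73+150.0 = 184.7 kN/m.

185 kN/m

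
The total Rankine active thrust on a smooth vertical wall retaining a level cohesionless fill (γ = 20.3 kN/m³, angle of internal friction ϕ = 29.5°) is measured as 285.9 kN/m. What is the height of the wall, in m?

9.10 m

K_a = 0.3401. P_a = ½ K_a γ H² ⇒ H = √(2P_a/(K_a γ)).
H = √(2×285.9/(0.3401×20.3)) = 9.101 m.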